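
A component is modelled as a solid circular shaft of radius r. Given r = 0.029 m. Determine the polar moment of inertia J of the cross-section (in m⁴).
Model: a solid circular shaft of radius r, so J = (π·r^4) / 2.
Substitute:
  J = (π × 0.029^4) / 2
  J = 1.111 × 10⁻⁶ m⁴
Final answer: J = 1.111 × 10⁻⁶ m⁴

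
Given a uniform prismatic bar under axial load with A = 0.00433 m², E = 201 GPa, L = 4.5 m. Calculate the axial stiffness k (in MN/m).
Model: a uniform prismatic bar under axial load, so k = (A·E) / L.
Convert to SI units:
  E = 201 GPa = 2.01 × 10¹¹ Pa
Substitute:
  k = (0.00433 × (2.01 × 10¹¹)) / 4.5
  k = 1.934 × 10⁸ N/m
Convert: k = 1.934 × 10⁸ N/m = 193.4 MN/m
Final answer: k = 193.4 MN/m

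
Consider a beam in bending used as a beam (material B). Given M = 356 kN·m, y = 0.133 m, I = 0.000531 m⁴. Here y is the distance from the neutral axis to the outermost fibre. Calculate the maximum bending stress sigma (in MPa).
Model: a beam in bending, so sigma = (M·y) / I.
Convert to SI units:
  M = 356 kN·m = 356000 N·m
Substitute:
  sigma = (356000 × 0.133) / 0.000531
  sigma = 8.917 × 10⁷ Pa
Convert: sigma = 8.917 × 10⁷ Pa = 89.17 MPa
Final answer: sigma = 89.17 MPa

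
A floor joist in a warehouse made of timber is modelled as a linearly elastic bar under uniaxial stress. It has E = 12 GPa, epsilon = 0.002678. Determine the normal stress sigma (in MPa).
Model: a linearly elastic bar under uniaxial stress, so sigma = E·epsilon.
Convert to SI units:
  E = 12 GPa = 1.2 × 10¹⁰ Pa
Substitute:
  sigma = (1.2 × 10¹⁰) × 0.002678
  sigma = 3.214 × 10⁷ Pa
Convert: sigma = 3.214 × 10⁷ Pa = 32.14 MPa
Final answer: sigma = 32.14 MPa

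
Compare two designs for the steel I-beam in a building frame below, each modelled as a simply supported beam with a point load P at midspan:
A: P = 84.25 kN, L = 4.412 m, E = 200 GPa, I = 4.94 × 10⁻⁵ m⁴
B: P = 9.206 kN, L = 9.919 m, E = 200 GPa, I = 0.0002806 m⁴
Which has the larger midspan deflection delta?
Model: a simply supported beam with a point load P at midspan, so delta = (P·L^3) / (48·E·I) (SI units).
  A: delta = (84250 × 4.412^3) / (48 × (2 × 10¹¹) × (4.94 × 10⁻⁵)) = 0.01526 m = 15.26 mm
  B: delta = (9206 × 9.919^3) / (48 × (2 × 10¹¹) × 0.0002806) = 0.003335 m = 3.335 mm
15.26 mm > 3.335 mm, so A is larger.
Final answer: A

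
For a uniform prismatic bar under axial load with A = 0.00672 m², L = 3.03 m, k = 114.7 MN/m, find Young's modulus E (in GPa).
Model: a uniform prismatic bar under axial load, so k = (A·E) / L.
Solve for E: E = (k·L) / A.
Convert to SI units:
  k = 114.7 MN/m = 1.147 × 10⁸ N/m
Substitute:
  E = ((1.147 × 10⁸) × 3.03) / 0.00672
  E = 5.172 × 10¹⁰ Pa
Convert: E = 5.172 × 10¹⁰ Pa = 51.72 GPa
Final answer: E = 51.72 GPa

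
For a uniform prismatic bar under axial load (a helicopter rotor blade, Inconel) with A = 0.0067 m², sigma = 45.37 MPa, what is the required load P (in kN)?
Model: a uniform prismatic bar under axial load, so sigma = P / A.
Solve for P: P = sigma·A.
Convert to SI units:
  sigma = 45.37 MPa = 4.537 × 10⁷ Pa
Substitute:
  P = (4.537 × 10⁷) × 0.0067
  P = 304000 N
Convert: P = 304000 N = 304 kN
Final answer: P = 304 kN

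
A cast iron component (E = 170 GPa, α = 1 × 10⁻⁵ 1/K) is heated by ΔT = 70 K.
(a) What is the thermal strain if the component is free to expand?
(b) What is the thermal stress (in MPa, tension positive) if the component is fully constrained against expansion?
(a) Free thermal strain ε_th = α·ΔT = (1 × 10⁻⁵) × 70 = 0.0007
(b) Fully constrained, the expansion is suppressed, so σ = -E·α·ΔT. Convert E = 170 GPa = 1.7 × 10¹¹ Pa.
  σ = -(1.7 × 10¹¹) × (1 × 10⁻⁵) × 70 = -1.19 × 10⁸ Pa = -119 MPa (compressive)
Final answer: (a) ε_th = 0.0007, (b) σ = -119 MPa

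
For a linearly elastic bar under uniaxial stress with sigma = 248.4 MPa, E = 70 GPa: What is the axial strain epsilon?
Model: a linearly elastic bar under uniaxial stress, so epsilon = sigma / E.
Convert to SI units:
  sigma = 248.4 MPa = 2.484 × 10⁸ Pa
  E = 70 GPa = 7 × 10¹⁰ Pa
Substitute:
  epsilon = (2.484 × 10⁸) / (7 × 10¹⁰)
  epsilon = 0.003549
Final answer: epsilon = 0.003549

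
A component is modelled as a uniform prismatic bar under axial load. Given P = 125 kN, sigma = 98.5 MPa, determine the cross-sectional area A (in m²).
Model: a uniform prismatic bar under axial load, so sigma = P / A.
Solve for A: A = P / sigma.
Convert to SI units:
  P = 125 kN = 125000 N
  sigma = 98.5 MPa = 9.85 × 10⁷ Pa
Substitute:
  A = 125000 / (9.85 × 10⁷)
  A = 0.001269 m²
Final answer: A = 0.001269 m²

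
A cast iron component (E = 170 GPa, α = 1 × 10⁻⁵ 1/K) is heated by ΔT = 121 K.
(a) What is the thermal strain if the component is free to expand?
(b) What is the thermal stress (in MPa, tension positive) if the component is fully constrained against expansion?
(a) Free thermal strain ε_th = α·ΔT = (1 × 10⁻⁵) × 121 = 0.00121
(b) Fully constrained, the expansion is suppressed, so σ = -E·α·ΔT. Convert E = 170 GPa = 1.7 × 10¹¹ Pa.
  σ = -(1.7 × 10¹¹) × (1 × 10⁻⁵) × 121 = -2.057 × 10⁸ Pa = -205.7 MPa (compressive)
Final answer: (a) ε_th = 0.00121, (b) σ = -205.7 MPa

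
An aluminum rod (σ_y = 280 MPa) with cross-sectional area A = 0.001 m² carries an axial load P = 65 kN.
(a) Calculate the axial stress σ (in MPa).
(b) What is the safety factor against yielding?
(a) Axial stress σ = P/A. Convert P = 65 kN = 65000 N.
  σ = 65000 / 0.001 = 6.5 × 10⁷ Pa = 65 MPa
(b) Safety factor SF = σ_y/σ = 280 / 65 = 4.308
Final answer: (a) σ = 65 MPa, (b) SF = 4.308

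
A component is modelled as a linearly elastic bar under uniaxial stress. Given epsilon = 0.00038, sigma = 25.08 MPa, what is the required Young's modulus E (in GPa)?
Model: a linearly elastic bar under uniaxial stress, so sigma = E·epsilon.
Solve for E: E = sigma / epsilon.
Convert to SI units:
  sigma = 25.08 MPa = 2.508 × 10⁷ Pa
Substitute:
  E = (2.508 × 10⁷) / 0.00038
  E = 6.6 × 10¹⁰ Pa
Convert: E = 6.6 × 10¹⁰ Pa = 66 GPa
Final answer: E = 66 GPa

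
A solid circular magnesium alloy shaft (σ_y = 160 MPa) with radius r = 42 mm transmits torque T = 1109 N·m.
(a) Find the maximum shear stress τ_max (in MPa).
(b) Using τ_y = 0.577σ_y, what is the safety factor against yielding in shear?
(a) For a solid circular shaft, τ_max = T·r/J with J = π·r^4/2, i.e. τ_max = 2·T / (π·r^3). Convert r = 42 mm = 0.042 m.
  τ_max = (2 × 1109) / (π × 0.042^3) = 9.529 × 10⁶ Pa = 9.529 MPa
(b) τ_y = 0.577 × 160 = 92.32 MPa
  SF = τ_y/τ_max = 92.32 / 9.529 = 9.688
Final answer: (a) τ_max = 9.529 MPa, (b) SF = 9.688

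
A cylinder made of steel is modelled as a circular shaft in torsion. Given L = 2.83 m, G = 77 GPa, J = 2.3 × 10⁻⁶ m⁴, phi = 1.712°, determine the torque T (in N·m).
Model: a circular shaft in torsion, so phi = (T·L) / (G·J).
Solve for T: T = (phi·G·J) / L.
Convert to SI units:
  G = 77 GPa = 7.7 × 10¹⁰ Pa
  phi = 1.712° = 0.02988 rad
Substitute:
  T = (0.02988 × (7.7 × 10¹⁰) × (2.3 × 10⁻⁶)) / 2.83
  T = 1870 N·m
Final answer: T = 1870 N·m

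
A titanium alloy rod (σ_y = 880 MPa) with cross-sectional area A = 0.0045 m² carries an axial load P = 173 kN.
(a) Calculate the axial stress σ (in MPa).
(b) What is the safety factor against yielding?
(a) Axial stress σ = P/A. Convert P = 173 kN = 173000 N.
  σ = 173000 / 0.0045 = 3.844 × 10⁷ Pa = 38.44 MPa
(b) Safety factor SF = σ_y/σ = 880 / 38.44 = 22.89
Final answer: (a) σ = 38.44 MPa, (b) SF = 22.89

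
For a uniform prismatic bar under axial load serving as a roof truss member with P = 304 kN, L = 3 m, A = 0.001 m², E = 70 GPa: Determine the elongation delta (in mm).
Model: a uniform prismatic bar under axial load, so delta = (P·L) / (A·E).
Convert to SI units:
  P = 304 kN = 304000 N
  E = 70 GPa = 7 × 10¹⁰ Pa
Substitute:
  delta = (304000 × 3) / (0.001 × (7 × 10¹⁰))
  delta = 0.01303 m
Convert: delta = 0.01303 m = 13.03 mm
Final answer: delta = 13.03 mm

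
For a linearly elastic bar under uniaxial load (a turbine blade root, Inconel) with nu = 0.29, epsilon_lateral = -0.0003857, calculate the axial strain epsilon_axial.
Model: a linearly elastic bar under uniaxial load, so epsilon_lateral = -nu·epsilon_axial.
Solve for epsilon_axial: epsilon_axial = -epsilon_lateral / nu.
Substitute:
  epsilon_axial = -(-0.0003857) / 0.29
  epsilon_axial = 0.00133
Final answer: epsilon_axial = 0.00133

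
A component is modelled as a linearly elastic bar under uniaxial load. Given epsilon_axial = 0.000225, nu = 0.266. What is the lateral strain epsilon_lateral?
Model: a linearly elastic bar under uniaxial load, so epsilon_lateral = -nu·epsilon_axial.
Substitute:
  epsilon_lateral = -(0.266 × 0.000225)
  epsilon_lateral = -5.985 × 10⁻⁵
Final answer: epsilon_lateral = -5.985 × 10⁻⁵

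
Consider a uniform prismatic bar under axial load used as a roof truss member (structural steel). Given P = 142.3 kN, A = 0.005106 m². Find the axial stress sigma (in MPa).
Model: a uniform prismatic bar under axial load, so sigma = P / A.
Convert to SI units:
  P = 142.3 kN = 142300 N
Substitute:
  sigma = 142300 / 0.005106
  sigma = 2.787 × 10⁷ Pa
Convert: sigma = 2.787 × 10⁷ Pa = 27.87 MPa
Final answer: sigma = 27.87 MPa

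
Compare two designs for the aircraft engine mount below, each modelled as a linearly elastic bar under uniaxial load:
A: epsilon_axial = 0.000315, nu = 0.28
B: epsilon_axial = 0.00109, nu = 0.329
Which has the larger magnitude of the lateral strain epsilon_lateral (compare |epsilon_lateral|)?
Model: a linearly elastic bar under uniaxial load, so epsilon_lateral = -nu·epsilon_axial (SI units).
  A: epsilon_lateral = -(0.28 × 0.000315) = -8.82 × 10⁻⁵
  B: epsilon_lateral = -(0.329 × 0.00109) = -0.0003586
|epsilon_lateral|: A = 8.82 × 10⁻⁵, B = 0.0003586, so B is larger in magnitude.
Final answer: B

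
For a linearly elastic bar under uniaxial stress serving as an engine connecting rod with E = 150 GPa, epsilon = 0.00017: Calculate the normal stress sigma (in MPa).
Model: a linearly elastic bar under uniaxial stress, so sigma = E·epsilon.
Convert to SI units:
  E = 150 GPa = 1.5 × 10¹¹ Pa
Substitute:
  sigma = (1.5 × 10¹¹) × 0.00017
  sigma = 2.55 × 10⁷ Pa
Convert: sigma = 2.55 × 10⁷ Pa = 25.5 MPa
Final answer: sigma = 25.5 MPa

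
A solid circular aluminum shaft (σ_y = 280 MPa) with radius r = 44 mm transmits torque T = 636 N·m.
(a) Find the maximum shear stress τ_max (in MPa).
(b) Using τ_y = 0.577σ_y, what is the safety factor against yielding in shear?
(a) For a solid circular shaft, τ_max = T·r/J with J = π·r^4/2, i.e. τ_max = 2·T / (π·r^3). Convert r = 44 mm = 0.044 m.
  τ_max = (2 × 636) / (π × 0.044^3) = 4.753 × 10⁶ Pa = 4.753 MPa
(b) τ_y = 0.577 × 280 = 161.56 MPa
  SF = τ_y/τ_max = 161.56 / 4.753 = 33.99
Final answer: (a) τ_max = 4.753 MPa, (b) SF = 33.99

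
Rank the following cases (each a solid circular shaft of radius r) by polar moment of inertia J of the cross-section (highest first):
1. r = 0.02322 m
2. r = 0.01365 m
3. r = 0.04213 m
Model: a solid circular shaft of radius r, so J = (π·r^4) / 2 (SI units).
  Case 1: J = (π × 0.02322^4) / 2 = 4.566 × 10⁻⁷ m⁴
  Case 2: J = (π × 0.01365^4) / 2 = 5.453 × 10⁻⁸ m⁴
  Case 3: J = (π × 0.04213^4) / 2 = 4.949 × 10⁻⁶ m⁴
Ordering: 4.949 × 10⁻⁶ m⁴ (case 3) > 4.566 × 10⁻⁷ m⁴ (case 1) > 5.453 × 10⁻⁸ m⁴ (case 2)
Final answer: 3, 1, 2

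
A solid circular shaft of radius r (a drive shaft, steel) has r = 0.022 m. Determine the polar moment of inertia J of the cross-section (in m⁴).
Model: a solid circular shaft of radius r, so J = (π·r^4) / 2.
Substitute:
  J = (π × 0.022^4) / 2
  J = 3.68 × 10⁻⁷ m⁴
Final answer: J = 3.68 × 10⁻⁷ m⁴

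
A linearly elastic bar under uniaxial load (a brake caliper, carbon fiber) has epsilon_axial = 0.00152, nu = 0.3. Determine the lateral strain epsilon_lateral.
Model: a linearly elastic bar under uniaxial load, so epsilon_lateral = -nu·epsilon_axial.
Substitute:
  epsilon_lateral = -(0.3 × 0.00152)
  epsilon_lateral = -0.000456
Final answer: epsilon_lateral = -0.000456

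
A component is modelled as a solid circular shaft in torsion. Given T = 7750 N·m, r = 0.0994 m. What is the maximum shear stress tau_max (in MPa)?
Model: a solid circular shaft in torsion, so tau_max = (2·T) / (π·r^3).
Substitute:
  tau_max = (2 × 7750) / (π × 0.0994^3)
  tau_max = 5.024 × 10⁶ Pa
Convert: tau_max = 5.024 × 10⁶ Pa = 5.024 MPa
Final answer: tau_max = 5.024 MPa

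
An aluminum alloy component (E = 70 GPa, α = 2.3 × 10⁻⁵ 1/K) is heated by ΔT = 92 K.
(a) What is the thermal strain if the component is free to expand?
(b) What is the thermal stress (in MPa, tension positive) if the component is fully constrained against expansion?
(a) Free thermal strain ε_th = α·ΔT = (2.3 × 10⁻⁵) × 92 = 0.002116
(b) Fully constrained, the expansion is suppressed, so σ = -E·α·ΔT. Convert E = 70 GPa = 7 × 10¹⁰ Pa.
  σ = -(7 × 10¹⁰) × (2.3 × 10⁻⁵) × 92 = -1.481 × 10⁸ Pa = -148.1 MPa (compressive)
Final answer: (a) ε_th = 0.002116, (b) σ = -148.1 MPa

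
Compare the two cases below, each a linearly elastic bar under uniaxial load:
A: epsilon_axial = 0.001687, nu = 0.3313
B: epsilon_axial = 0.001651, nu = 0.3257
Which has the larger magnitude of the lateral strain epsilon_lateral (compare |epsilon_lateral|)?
Model: a linearly elastic bar under uniaxial load, so epsilon_lateral = -nu·epsilon_axial (SI units).
  A: epsilon_lateral = -(0.3313 × 0.001687) = -0.0005589
  B: epsilon_lateral = -(0.3257 × 0.001651) = -0.0005377
|epsilon_lateral|: A = 0.0005589, B = 0.0005377, so A is larger in magnitude.
Final answer: A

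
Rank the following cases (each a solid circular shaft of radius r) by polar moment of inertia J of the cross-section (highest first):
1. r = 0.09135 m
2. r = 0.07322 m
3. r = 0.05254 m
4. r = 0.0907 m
Model: a solid circular shaft of radius r, so J = (π·r^4) / 2 (SI units).
  Case 1: J = (π × 0.09135^4) / 2 = 0.0001094 m⁴
  Case 2: J = (π × 0.07322^4) / 2 = 4.515 × 10⁻⁵ m⁴
  Case 3: J = (π × 0.05254^4) / 2 = 1.197 × 10⁻⁵ m⁴
  Case 4: J = (π × 0.0907^4) / 2 = 0.0001063 m⁴
Ordering: 0.0001094 m⁴ (case 1) > 0.0001063 m⁴ (case 4) > 4.515 × 10⁻⁵ m⁴ (case 2) > 1.197 × 10⁻⁵ m⁴ (case 3)
Final answer: 1, 4, 2, 3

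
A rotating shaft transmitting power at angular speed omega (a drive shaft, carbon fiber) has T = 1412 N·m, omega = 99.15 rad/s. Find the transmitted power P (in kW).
Model: a rotating shaft transmitting power at angular speed omega, so P = T·omega.
Substitute:
  P = 1412 × 99.15
  P = 140000 W
Convert: P = 140000 W = 140 kW
Final answer: P = 140 kW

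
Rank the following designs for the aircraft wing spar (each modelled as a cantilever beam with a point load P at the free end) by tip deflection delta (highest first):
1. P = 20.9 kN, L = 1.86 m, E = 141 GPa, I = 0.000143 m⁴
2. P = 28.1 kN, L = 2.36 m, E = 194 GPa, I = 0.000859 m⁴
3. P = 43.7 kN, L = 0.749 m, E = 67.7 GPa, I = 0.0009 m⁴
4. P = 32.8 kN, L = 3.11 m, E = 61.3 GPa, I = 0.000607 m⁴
Model: a cantilever beam with a point load P at the free end, so delta = (P·L^3) / (3·E·I) (SI units).
  Case 1: delta = (20900 × 1.86^3) / (3 × (1.41 × 10¹¹) × 0.000143) = 0.002223 m = 2.223 mm
  Case 2: delta = (28100 × 2.36^3) / (3 × (1.94 × 10¹¹) × 0.000859) = 0.0007388 m = 0.7388 mm
  Case 3: delta = (43700 × 0.749^3) / (3 × (6.77 × 10¹⁰) × 0.0009) = 0.0001005 m = 0.1005 mm
  Case 4: delta = (32800 × 3.11^3) / (3 × (6.13 × 10¹⁰) × 0.000607) = 0.008839 m = 8.839 mm
Ordering: 8.839 mm (case 4) > 2.223 mm (case 1) > 0.7388 mm (case 2) > 0.1005 mm (case 3)
Final answer: 4, 1, 2, 3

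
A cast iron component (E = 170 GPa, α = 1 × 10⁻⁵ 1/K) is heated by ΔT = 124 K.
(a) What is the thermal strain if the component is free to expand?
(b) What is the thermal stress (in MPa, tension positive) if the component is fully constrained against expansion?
(a) Free thermal strain ε_th = α·ΔT = (1 × 10⁻⁵) × 124 = 0.00124
(b) Fully constrained, the expansion is suppressed, so σ = -E·α·ΔT. Convert E = 170 GPa = 1.7 × 10¹¹ Pa.
  σ = -(1.7 × 10¹¹) × (1 × 10⁻⁵) × 124 = -2.108 × 10⁸ Pa = -210.8 MPa (compressive)
Final answer: (a) ε_th = 0.00124, (b) σ = -210.8 MPa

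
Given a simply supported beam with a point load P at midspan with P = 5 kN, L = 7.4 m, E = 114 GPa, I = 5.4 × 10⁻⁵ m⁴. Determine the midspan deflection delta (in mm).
Model: a simply supported beam with a point load P at midspan, so delta = (P·L^3) / (48·E·I).
Convert to SI units:
  P = 5 kN = 5000 N
  E = 114 GPa = 1.14 × 10¹¹ Pa
Substitute:
  delta = (5000 × 7.4^3) / (48 × (1.14 × 10¹¹) × (5.4 × 10⁻⁵))
  delta = 0.006857 m
Convert: delta = 0.006857 m = 6.857 mm
Final answer: delta = 6.857 mm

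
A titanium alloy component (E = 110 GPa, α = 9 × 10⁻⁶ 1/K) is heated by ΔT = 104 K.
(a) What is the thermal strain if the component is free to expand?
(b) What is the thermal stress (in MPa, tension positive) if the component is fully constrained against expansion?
(a) Free thermal strain ε_th = α·ΔT = (9 × 10⁻⁶) × 104 = 0.000936
(b) Fully constrained, the expansion is suppressed, so σ = -E·α·ΔT. Convert E = 110 GPa = 1.1 × 10¹¹ Pa.
  σ = -(1.1 × 10¹¹) × (9 × 10⁻⁶) × 104 = -1.03 × 10⁸ Pa = -103 MPa (compressive)
Final answer: (a) ε_th = 0.000936, (b) σ = -103 MPa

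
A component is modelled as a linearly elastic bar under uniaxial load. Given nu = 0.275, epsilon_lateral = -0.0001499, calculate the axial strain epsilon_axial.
Model: a linearly elastic bar under uniaxial load, so epsilon_lateral = -nu·epsilon_axial.
Solve for epsilon_axial: epsilon_axial = -epsilon_lateral / nu.
Substitute:
  epsilon_axial = -(-0.0001499) / 0.275
  epsilon_axial = 0.0005451
Final answer: epsilon_axial = 0.0005451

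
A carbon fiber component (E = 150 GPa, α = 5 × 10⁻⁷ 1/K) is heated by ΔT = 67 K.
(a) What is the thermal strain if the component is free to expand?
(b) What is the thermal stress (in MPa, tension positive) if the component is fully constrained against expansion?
(a) Free thermal strain ε_th = α·ΔT = (5 × 10⁻⁷) × 67 = 3.35 × 10⁻⁵
(b) Fully constrained, the expansion is suppressed, so σ = -E·α·ΔT. Convert E = 150 GPa = 1.5 × 10¹¹ Pa.
  σ = -(1.5 × 10¹¹) × (5 × 10⁻⁷) × 67 = -5.025 × 10⁶ Pa = -5.025 MPa (compressive)
Final answer: (a) ε_th = 3.35 × 10⁻⁵, (b) σ = -5.025 MPa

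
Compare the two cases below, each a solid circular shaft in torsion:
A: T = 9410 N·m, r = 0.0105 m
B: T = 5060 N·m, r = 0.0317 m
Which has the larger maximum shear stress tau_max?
Model: a solid circular shaft in torsion, so tau_max = (2·T) / (π·r^3) (SI units).
  A: tau_max = (2 × 9410) / (π × 0.0105^3) = 5.175 × 10⁹ Pa = 5175 MPa
  B: tau_max = (2 × 5060) / (π × 0.0317^3) = 1.011 × 10⁸ Pa = 101.1 MPa
5175 MPa > 101.1 MPa, so A is larger.
Final answer: A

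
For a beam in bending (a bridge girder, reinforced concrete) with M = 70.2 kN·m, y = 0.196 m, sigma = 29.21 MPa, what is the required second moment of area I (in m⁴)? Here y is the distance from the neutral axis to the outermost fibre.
Model: a beam in bending, so sigma = (M·y) / I.
Solve for I: I = (M·y) / sigma.
Convert to SI units:
  M = 70.2 kN·m = 70200 N·m
  sigma = 29.21 MPa = 2.921 × 10⁷ Pa
Substitute:
  I = (70200 × 0.196) / (2.921 × 10⁷)
  I = 0.000471 m⁴
Final answer: I = 0.000471 m⁴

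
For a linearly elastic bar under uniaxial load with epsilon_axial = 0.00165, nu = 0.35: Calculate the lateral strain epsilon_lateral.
Model: a linearly elastic bar under uniaxial load, so epsilon_lateral = -nu·epsilon_axial.
Substitute:
  epsilon_lateral = -(0.35 × 0.00165)
  epsilon_lateral = -0.0005775
Final answer: epsilon_lateral = -0.0005775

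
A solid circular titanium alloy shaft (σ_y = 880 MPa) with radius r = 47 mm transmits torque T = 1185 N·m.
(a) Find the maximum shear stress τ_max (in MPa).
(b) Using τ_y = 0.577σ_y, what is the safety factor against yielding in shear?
(a) For a solid circular shaft, τ_max = T·r/J with J = π·r^4/2, i.e. τ_max = 2·T / (π·r^3). Convert r = 47 mm = 0.047 m.
  τ_max = (2 × 1185) / (π × 0.047^3) = 7.266 × 10⁶ Pa = 7.266 MPa
(b) τ_y = 0.577 × 880 = 507.76 MPa
  SF = τ_y/τ_max = 507.76 / 7.266 = 69.88
Final answer: (a) τ_max = 7.266 MPa, (b) SF = 69.88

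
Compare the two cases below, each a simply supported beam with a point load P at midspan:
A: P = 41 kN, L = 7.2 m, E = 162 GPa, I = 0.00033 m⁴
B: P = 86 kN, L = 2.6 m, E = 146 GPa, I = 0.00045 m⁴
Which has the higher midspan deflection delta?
Model: a simply supported beam with a point load P at midspan, so delta = (P·L^3) / (48·E·I) (SI units).
  A: delta = (41000 × 7.2^3) / (48 × (1.62 × 10¹¹) × 0.00033) = 0.005964 m = 5.964 mm
  B: delta = (86000 × 2.6^3) / (48 × (1.46 × 10¹¹) × 0.00045) = 0.0004793 m = 0.4793 mm
5.964 mm > 0.4793 mm, so A is larger.
Final answer: A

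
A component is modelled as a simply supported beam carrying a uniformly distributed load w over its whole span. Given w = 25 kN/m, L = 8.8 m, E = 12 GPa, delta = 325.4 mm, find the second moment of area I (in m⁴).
Model: a simply supported beam carrying a uniformly distributed load w over its whole span, so delta = (5·w·L^4) / (384·E·I).
Solve for I: I = (5·w·L^4) / (384·delta·E).
Convert to SI units:
  w = 25 kN/m = 25000 N/m
  E = 12 GPa = 1.2 × 10¹⁰ Pa
  delta = 325.4 mm = 0.3254 m
Substitute:
  I = (5 × 25000 × 8.8^4) / (384 × 0.3254 × (1.2 × 10¹⁰))
  I = 0.0004999 m⁴
Final answer: I = 0.0004999 m⁴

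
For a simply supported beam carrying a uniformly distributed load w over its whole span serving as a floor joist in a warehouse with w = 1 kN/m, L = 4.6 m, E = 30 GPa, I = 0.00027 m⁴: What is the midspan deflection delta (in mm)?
Model: a simply supported beam carrying a uniformly distributed load w over its whole span, so delta = (5·w·L^4) / (384·E·I).
Convert to SI units:
  w = 1 kN/m = 1000 N/m
  E = 30 GPa = 3 × 10¹⁰ Pa
Substitute:
  delta = (5 × 1000 × 4.6^4) / (384 × (3 × 10¹⁰) × 0.00027)
  delta = 0.0007198 m
Convert: delta = 0.0007198 m = 0.7198 mm
Final answer: delta = 0.7198 mm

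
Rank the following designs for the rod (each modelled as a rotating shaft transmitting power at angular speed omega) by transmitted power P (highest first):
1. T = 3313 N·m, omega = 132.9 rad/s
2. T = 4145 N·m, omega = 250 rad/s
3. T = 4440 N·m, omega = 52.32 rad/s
Model: a rotating shaft transmitting power at angular speed omega, so P = T·omega (SI units).
  Case 1: P = 3313 × 132.9 = 440300 W = 440.3 kW
  Case 2: P = 4145 × 250 = 1.036 × 10⁶ W = 1036 kW
  Case 3: P = 4440 × 52.32 = 232300 W = 232.3 kW
Ordering: 1036 kW (case 2) > 440.3 kW (case 1) > 232.3 kW (case 3)
Final answer: 2, 1, 3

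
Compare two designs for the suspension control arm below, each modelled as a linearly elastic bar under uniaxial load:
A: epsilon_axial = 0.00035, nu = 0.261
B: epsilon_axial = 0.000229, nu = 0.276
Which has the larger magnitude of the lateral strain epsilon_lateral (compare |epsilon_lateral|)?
Model: a linearly elastic bar under uniaxial load, so epsilon_lateral = -nu·epsilon_axial (SI units).
  A: epsilon_lateral = -(0.261 × 0.00035) = -9.135 × 10⁻⁵
  B: epsilon_lateral = -(0.276 × 0.000229) = -6.32 × 10⁻⁵
|epsilon_lateral|: A = 9.135 × 10⁻⁵, B = 6.32 × 10⁻⁵, so A is larger in magnitude.
Final answer: A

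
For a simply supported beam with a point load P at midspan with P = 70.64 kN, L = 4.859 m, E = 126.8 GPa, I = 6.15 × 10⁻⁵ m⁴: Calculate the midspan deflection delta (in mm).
Model: a simply supported beam with a point load P at midspan, so delta = (P·L^3) / (48·E·I).
Convert to SI units:
  P = 70.64 kN = 70640 N
  E = 126.8 GPa = 1.268 × 10¹¹ Pa
Substitute:
  delta = (70640 × 4.859^3) / (48 × (1.268 × 10¹¹) × (6.15 × 10⁻⁵))
  delta = 0.02165 m
Convert: delta = 0.02165 m = 21.65 mm
Final answer: delta = 21.65 mm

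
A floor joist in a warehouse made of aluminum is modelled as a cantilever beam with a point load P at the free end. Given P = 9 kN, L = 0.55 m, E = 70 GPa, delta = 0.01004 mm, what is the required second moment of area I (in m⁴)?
Model: a cantilever beam with a point load P at the free end, so delta = (P·L^3) / (3·E·I).
Solve for I: I = (P·L^3) / (3·delta·E).
Convert to SI units:
  P = 9 kN = 9000 N
  E = 70 GPa = 7 × 10¹⁰ Pa
  delta = 0.01004 mm = 1.004 × 10⁻⁵ m
Substitute:
  I = (9000 × 0.55^3) / (3 × (1.004 × 10⁻⁵) × (7 × 10¹⁰))
  I = 0.0007102 m⁴
Final answer: I = 0.0007102 m⁴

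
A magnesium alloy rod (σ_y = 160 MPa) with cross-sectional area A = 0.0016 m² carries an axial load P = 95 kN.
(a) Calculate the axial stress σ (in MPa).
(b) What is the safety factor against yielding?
(a) Axial stress σ = P/A. Convert P = 95 kN = 95000 N.
  σ = 95000 / 0.0016 = 5.938 × 10⁷ Pa = 59.38 MPa
(b) Safety factor SF = σ_y/σ = 160 / 59.38 = 2.695
Final answer: (a) σ = 59.38 MPa, (b) SF = 2.695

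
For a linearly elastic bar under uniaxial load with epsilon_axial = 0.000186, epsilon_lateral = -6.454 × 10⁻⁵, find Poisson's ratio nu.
Model: a linearly elastic bar under uniaxial load, so epsilon_lateral = -nu·epsilon_axial.
Solve for nu: nu = -epsilon_lateral / epsilon_axial.
Substitute:
  nu = -(-6.454 × 10⁻⁵) / 0.000186
  nu = 0.347
Final answer: nu = 0.347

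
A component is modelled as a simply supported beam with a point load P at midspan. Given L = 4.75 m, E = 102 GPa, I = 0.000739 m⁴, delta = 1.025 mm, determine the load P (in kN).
Model: a simply supported beam with a point load P at midspan, so delta = (P·L^3) / (48·E·I).
Solve for P: P = (48·delta·E·I) / L^3.
Convert to SI units:
  E = 102 GPa = 1.02 × 10¹¹ Pa
  delta = 1.025 mm = 0.001025 m
Substitute:
  P = (48 × 0.001025 × (1.02 × 10¹¹) × 0.000739) / 4.75^3
  P = 34600 N
Convert: P = 34600 N = 34.6 kN
Final answer: P = 34.6 kN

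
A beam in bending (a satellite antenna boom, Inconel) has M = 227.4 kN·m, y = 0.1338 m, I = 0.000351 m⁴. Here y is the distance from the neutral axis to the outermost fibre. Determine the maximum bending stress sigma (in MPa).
Model: a beam in bending, so sigma = (M·y) / I.
Convert to SI units:
  M = 227.4 kN·m = 227400 N·m
Substitute:
  sigma = (227400 × 0.1338) / 0.000351
  sigma = 8.668 × 10⁷ Pa
Convert: sigma = 8.668 × 10⁷ Pa = 86.68 MPa
Final answer: sigma = 86.68 MPa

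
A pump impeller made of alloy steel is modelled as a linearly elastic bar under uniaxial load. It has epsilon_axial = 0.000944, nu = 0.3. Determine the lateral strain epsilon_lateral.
Model: a linearly elastic bar under uniaxial load, so epsilon_lateral = -nu·epsilon_axial.
Substitute:
  epsilon_lateral = -(0.3 × 0.000944)
  epsilon_lateral = -0.0002832
Final answer: epsilon_lateral = -0.0002832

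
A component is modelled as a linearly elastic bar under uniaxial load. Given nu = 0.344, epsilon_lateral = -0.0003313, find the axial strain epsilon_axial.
Model: a linearly elastic bar under uniaxial load, so epsilon_lateral = -nu·epsilon_axial.
Solve for epsilon_axial: epsilon_axial = -epsilon_lateral / nu.
Substitute:
  epsilon_axial = -(-0.0003313) / 0.344
  epsilon_axial = 0.0009631
Final answer: epsilon_axial = 0.0009631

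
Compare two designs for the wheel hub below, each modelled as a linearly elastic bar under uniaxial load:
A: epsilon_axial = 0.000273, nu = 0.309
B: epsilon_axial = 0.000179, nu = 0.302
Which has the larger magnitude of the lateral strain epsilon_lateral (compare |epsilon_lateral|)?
Model: a linearly elastic bar under uniaxial load, so epsilon_lateral = -nu·epsilon_axial (SI units).
  A: epsilon_lateral = -(0.309 × 0.000273) = -8.436 × 10⁻⁵
  B: epsilon_lateral = -(0.302 × 0.000179) = -5.406 × 10⁻⁵
|epsilon_lateral|: A = 8.436 × 10⁻⁵, B = 5.406 × 10⁻⁵, so A is larger in magnitude.
Final answer: A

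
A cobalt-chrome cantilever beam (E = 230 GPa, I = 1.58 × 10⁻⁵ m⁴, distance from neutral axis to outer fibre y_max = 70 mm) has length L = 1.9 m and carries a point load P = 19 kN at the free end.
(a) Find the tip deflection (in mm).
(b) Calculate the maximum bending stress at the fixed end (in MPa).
(a) Tip deflection of a cantilever with an end point load: δ = P·L^3 / (3·E·I). Convert P = 19 kN = 19000 N, E = 230 GPa = 2.3 × 10¹¹ Pa.
  δ = (19000 × 1.9^3) / (3 × (2.3 × 10¹¹) × (1.58 × 10⁻⁵)) = 0.01195 m = 11.95 mm
(b) Maximum bending moment at the fixed end: M = P·L = 19000 × 1.9 = 36100 N·m. Convert y_max = 70 mm = 0.07 m.
  σ = M·y_max / I = (36100 × 0.07) / (1.58 × 10⁻⁵) = 1.599 × 10⁸ Pa = 159.9 MPa
Final answer: (a) δ = 11.95 mm, (b) σ = 159.9 MPa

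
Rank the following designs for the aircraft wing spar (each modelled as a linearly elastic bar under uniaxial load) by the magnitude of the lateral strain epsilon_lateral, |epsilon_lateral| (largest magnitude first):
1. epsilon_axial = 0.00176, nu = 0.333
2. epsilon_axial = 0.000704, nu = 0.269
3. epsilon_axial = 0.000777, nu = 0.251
Model: a linearly elastic bar under uniaxial load, so epsilon_lateral = -nu·epsilon_axial (SI units).
  Case 1: epsilon_lateral = -(0.333 × 0.00176) = -0.0005861
  Case 2: epsilon_lateral = -(0.269 × 0.000704) = -0.0001894
  Case 3: epsilon_lateral = -(0.251 × 0.000777) = -0.000195
Ordering by |epsilon_lateral|: 0.0005861 (case 1) > 0.000195 (case 3) > 0.0001894 (case 2)
Final answer: 1, 3, 2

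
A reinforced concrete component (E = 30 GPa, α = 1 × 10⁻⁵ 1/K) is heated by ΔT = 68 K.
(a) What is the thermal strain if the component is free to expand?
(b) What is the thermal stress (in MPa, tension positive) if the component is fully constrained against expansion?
(a) Free thermal strain ε_th = α·ΔT = (1 × 10⁻⁵) × 68 = 0.00068
(b) Fully constrained, the expansion is suppressed, so σ = -E·α·ΔT. Convert E = 30 GPa = 3 × 10¹⁰ Pa.
  σ = -(3 × 10¹⁰) × (1 × 10⁻⁵) × 68 = -2.04 × 10⁷ Pa = -20.4 MPa (compressive)
Final answer: (a) ε_th = 0.00068, (b) σ = -20.4 MPa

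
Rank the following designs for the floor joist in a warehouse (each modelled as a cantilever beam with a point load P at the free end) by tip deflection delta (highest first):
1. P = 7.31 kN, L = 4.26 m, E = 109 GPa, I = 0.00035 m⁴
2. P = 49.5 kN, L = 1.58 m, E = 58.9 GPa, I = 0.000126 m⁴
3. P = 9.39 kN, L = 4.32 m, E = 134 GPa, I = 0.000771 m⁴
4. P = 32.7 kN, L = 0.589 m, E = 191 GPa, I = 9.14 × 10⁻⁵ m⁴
Model: a cantilever beam with a point load P at the free end, so delta = (P·L^3) / (3·E·I) (SI units).
  Case 1: delta = (7310 × 4.26^3) / (3 × (1.09 × 10¹¹) × 0.00035) = 0.004938 m = 4.938 mm
  Case 2: delta = (49500 × 1.58^3) / (3 × (5.89 × 10¹⁰) × 0.000126) = 0.008769 m = 8.769 mm
  Case 3: delta = (9390 × 4.32^3) / (3 × (1.34 × 10¹¹) × 0.000771) = 0.002443 m = 2.443 mm
  Case 4: delta = (32700 × 0.589^3) / (3 × (1.91 × 10¹¹) × (9.14 × 10⁻⁵)) = 0.0001276 m = 0.1276 mm
Ordering: 8.769 mm (case 2) > 4.938 mm (case 1) > 2.443 mm (case 3) > 0.1276 mm (case 4)
Final answer: 2, 1, 3, 4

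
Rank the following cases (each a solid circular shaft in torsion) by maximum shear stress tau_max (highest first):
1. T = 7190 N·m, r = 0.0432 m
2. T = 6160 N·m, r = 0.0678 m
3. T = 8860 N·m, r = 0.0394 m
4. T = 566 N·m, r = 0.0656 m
Model: a solid circular shaft in torsion, so tau_max = (2·T) / (π·r^3) (SI units).
  Case 1: tau_max = (2 × 7190) / (π × 0.0432^3) = 5.678 × 10⁷ Pa = 56.78 MPa
  Case 2: tau_max = (2 × 6160) / (π × 0.0678^3) = 1.258 × 10⁷ Pa = 12.58 MPa
  Case 3: tau_max = (2 × 8860) / (π × 0.0394^3) = 9.222 × 10⁷ Pa = 92.22 MPa
  Case 4: tau_max = (2 × 566) / (π × 0.0656^3) = 1.276 × 10⁶ Pa = 1.276 MPa
Ordering: 92.22 MPa (case 3) > 56.78 MPa (case 1) > 12.58 MPa (case 2) > 1.276 MPa (case 4)
Final answer: 3, 1, 2, 4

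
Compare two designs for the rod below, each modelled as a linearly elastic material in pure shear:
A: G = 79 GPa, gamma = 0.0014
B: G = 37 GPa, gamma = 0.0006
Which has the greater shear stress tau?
Model: a linearly elastic material in pure shear, so tau = G·gamma (SI units).
  A: tau = (7.9 × 10¹⁰) × 0.0014 = 1.106 × 10⁸ Pa = 110.6 MPa
  B: tau = (3.7 × 10¹⁰) × 0.0006 = 2.22 × 10⁷ Pa = 22.2 MPa
110.6 MPa > 22.2 MPa, so A is larger.
Final answer: A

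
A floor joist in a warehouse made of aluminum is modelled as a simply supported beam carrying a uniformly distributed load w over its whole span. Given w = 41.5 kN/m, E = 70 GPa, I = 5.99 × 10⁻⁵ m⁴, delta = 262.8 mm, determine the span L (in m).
Model: a simply supported beam carrying a uniformly distributed load w over its whole span, so delta = (5·w·L^4) / (384·E·I).
Solve for L: L = ((384·delta·E·I) / (5·w))^(1/4).
Convert to SI units:
  w = 41.5 kN/m = 41500 N/m
  E = 70 GPa = 7 × 10¹⁰ Pa
  delta = 262.8 mm = 0.2628 m
Substitute:
  L = ((384 × 0.2628 × (7 × 10¹⁰) × (5.99 × 10⁻⁵)) / (5 × 41500))^(1/4)
  L = 6.72 m
Final answer: L = 6.72 m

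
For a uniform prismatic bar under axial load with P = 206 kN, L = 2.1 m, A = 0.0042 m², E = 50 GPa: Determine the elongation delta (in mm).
Model: a uniform prismatic bar under axial load, so delta = (P·L) / (A·E).
Convert to SI units:
  P = 206 kN = 206000 N
  E = 50 GPa = 5 × 10¹⁰ Pa
Substitute:
  delta = (206000 × 2.1) / (0.0042 × (5 × 10¹⁰))
  delta = 0.00206 m
Convert: delta = 0.00206 m = 2.06 mm
Final answer: delta = 2.06 mm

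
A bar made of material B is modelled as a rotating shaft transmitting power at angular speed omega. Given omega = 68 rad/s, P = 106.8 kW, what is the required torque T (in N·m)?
Model: a rotating shaft transmitting power at angular speed omega, so P = T·omega.
Solve for T: T = P / omega.
Convert to SI units:
  P = 106.8 kW = 106800 W
Substitute:
  T = 106800 / 68
  T = 1571 N·m
Final answer: T = 1571 N·m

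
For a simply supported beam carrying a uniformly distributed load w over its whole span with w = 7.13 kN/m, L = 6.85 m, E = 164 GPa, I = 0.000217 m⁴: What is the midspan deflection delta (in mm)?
Model: a simply supported beam carrying a uniformly distributed load w over its whole span, so delta = (5·w·L^4) / (384·E·I).
Convert to SI units:
  w = 7.13 kN/m = 7130 N/m
  E = 164 GPa = 1.64 × 10¹¹ Pa
Substitute:
  delta = (5 × 7130 × 6.85^4) / (384 × (1.64 × 10¹¹) × 0.000217)
  delta = 0.005744 m
Convert: delta = 0.005744 m = 5.744 mm
Final answer: delta = 5.744 mm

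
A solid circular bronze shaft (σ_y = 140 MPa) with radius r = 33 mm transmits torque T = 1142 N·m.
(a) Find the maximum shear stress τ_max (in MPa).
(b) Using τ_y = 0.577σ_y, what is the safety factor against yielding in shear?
(a) For a solid circular shaft, τ_max = T·r/J with J = π·r^4/2, i.e. τ_max = 2·T / (π·r^3). Convert r = 33 mm = 0.033 m.
  τ_max = (2 × 1142) / (π × 0.033^3) = 2.023 × 10⁷ Pa = 20.23 MPa
(b) τ_y = 0.577 × 140 = 80.78 MPa
  SF = τ_y/τ_max = 80.78 / 20.23 = 3.993
Final answer: (a) τ_max = 20.23 MPa, (b) SF = 3.993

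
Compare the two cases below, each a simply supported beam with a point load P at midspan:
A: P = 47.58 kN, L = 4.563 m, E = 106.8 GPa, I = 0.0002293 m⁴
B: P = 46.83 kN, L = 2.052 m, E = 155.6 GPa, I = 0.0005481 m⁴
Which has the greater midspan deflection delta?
Model: a simply supported beam with a point load P at midspan, so delta = (P·L^3) / (48·E·I) (SI units).
  A: delta = (47580 × 4.563^3) / (48 × (1.068 × 10¹¹) × 0.0002293) = 0.003846 m = 3.846 mm
  B: delta = (46830 × 2.052^3) / (48 × (1.556 × 10¹¹) × 0.0005481) = 9.884 × 10⁻⁵ m = 0.09884 mm
3.846 mm > 0.09884 mm, so A is larger.
Final answer: A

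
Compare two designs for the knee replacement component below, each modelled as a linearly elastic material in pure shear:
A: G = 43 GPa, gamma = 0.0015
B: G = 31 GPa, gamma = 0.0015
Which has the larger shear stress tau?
Model: a linearly elastic material in pure shear, so tau = G·gamma (SI units).
  A: tau = (4.3 × 10¹⁰) × 0.0015 = 6.45 × 10⁷ Pa = 64.5 MPa
  B: tau = (3.1 × 10¹⁰) × 0.0015 = 4.65 × 10⁷ Pa = 46.5 MPa
64.5 MPa > 46.5 MPa, so A is larger.
Final answer: A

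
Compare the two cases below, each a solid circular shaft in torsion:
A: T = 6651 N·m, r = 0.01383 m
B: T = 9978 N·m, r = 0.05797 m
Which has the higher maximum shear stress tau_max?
Model: a solid circular shaft in torsion, so tau_max = (2·T) / (π·r^3) (SI units).
  A: tau_max = (2 × 6651) / (π × 0.01383^3) = 1.601 × 10⁹ Pa = 1601 MPa
  B: tau_max = (2 × 9978) / (π × 0.05797^3) = 3.261 × 10⁷ Pa = 32.61 MPa
1601 MPa > 32.61 MPa, so A is larger.
Final answer: A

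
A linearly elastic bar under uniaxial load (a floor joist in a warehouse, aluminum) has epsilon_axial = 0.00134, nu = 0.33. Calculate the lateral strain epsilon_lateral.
Model: a linearly elastic bar under uniaxial load, so epsilon_lateral = -nu·epsilon_axial.
Substitute:
  epsilon_lateral = -(0.33 × 0.00134)
  epsilon_lateral = -0.0004422
Final answer: epsilon_lateral = -0.0004422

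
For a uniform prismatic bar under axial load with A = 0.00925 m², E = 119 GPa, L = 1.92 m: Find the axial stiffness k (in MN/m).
Model: a uniform prismatic bar under axial load, so k = (A·E) / L.
Convert to SI units:
  E = 119 GPa = 1.19 × 10¹¹ Pa
Substitute:
  k = (0.00925 × (1.19 × 10¹¹)) / 1.92
  k = 5.733 × 10⁸ N/m
Convert: k = 5.733 × 10⁸ N/m = 573.3 MN/m
Final answer: k = 573.3 MN/m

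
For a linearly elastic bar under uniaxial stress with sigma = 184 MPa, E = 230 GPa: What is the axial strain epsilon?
Model: a linearly elastic bar under uniaxial stress, so epsilon = sigma / E.
Convert to SI units:
  sigma = 184 MPa = 1.84 × 10⁸ Pa
  E = 230 GPa = 2.3 × 10¹¹ Pa
Substitute:
  epsilon = (1.84 × 10⁸) / (2.3 × 10¹¹)
  epsilon = 0.0008
Final answer: epsilon = 0.0008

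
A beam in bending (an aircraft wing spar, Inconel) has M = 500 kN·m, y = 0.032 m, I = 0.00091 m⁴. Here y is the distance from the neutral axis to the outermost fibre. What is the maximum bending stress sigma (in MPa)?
Model: a beam in bending, so sigma = (M·y) / I.
Convert to SI units:
  M = 500 kN·m = 500000 N·m
Substitute:
  sigma = (500000 × 0.032) / 0.00091
  sigma = 1.758 × 10⁷ Pa
Convert: sigma = 1.758 × 10⁷ Pa = 17.58 MPa
Final answer: sigma = 17.58 MPa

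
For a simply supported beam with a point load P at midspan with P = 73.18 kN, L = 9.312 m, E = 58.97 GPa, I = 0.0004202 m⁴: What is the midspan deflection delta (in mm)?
Model: a simply supported beam with a point load P at midspan, so delta = (P·L^3) / (48·E·I).
Convert to SI units:
  P = 73.18 kN = 73180 N
  E = 58.97 GPa = 5.897 × 10¹⁰ Pa
Substitute:
  delta = (73180 × 9.312^3) / (48 × (5.897 × 10¹⁰) × 0.0004202)
  delta = 0.04968 m
Convert: delta = 0.04968 m = 49.68 mm
Final answer: delta = 49.68 mm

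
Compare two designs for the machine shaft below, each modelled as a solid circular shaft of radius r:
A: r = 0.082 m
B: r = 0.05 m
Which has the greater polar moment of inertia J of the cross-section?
Model: a solid circular shaft of radius r, so J = (π·r^4) / 2 (SI units).
  A: J = (π × 0.082^4) / 2 = 7.102 × 10⁻⁵ m⁴
  B: J = (π × 0.05^4) / 2 = 9.817 × 10⁻⁶ m⁴
7.102 × 10⁻⁵ m⁴ > 9.817 × 10⁻⁶ m⁴, so A is larger.
Final answer: A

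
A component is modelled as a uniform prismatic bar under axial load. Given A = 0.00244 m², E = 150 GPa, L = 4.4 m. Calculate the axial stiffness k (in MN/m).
Model: a uniform prismatic bar under axial load, so k = (A·E) / L.
Convert to SI units:
  E = 150 GPa = 1.5 × 10¹¹ Pa
Substitute:
  k = (0.00244 × (1.5 × 10¹¹)) / 4.4
  k = 8.318 × 10⁷ N/m
Convert: k = 8.318 × 10⁷ N/m = 83.18 MN/m
Final answer: k = 83.18 MN/m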